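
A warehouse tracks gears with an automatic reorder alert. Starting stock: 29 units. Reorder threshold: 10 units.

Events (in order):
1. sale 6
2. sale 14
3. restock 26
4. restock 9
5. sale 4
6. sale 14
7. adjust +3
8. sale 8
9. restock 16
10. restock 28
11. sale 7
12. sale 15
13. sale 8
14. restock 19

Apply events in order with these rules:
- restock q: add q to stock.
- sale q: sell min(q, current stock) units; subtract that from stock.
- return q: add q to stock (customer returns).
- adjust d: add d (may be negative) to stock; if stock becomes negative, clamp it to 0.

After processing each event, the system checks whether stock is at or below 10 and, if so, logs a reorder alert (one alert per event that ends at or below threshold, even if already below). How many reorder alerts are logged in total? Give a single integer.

Answer: 1

Derivation:
Processing events:
Start: stock = 29
  Event 1 (sale 6): sell min(6,29)=6. stock: 29 - 6 = 23. total_sold = 6
  Event 2 (sale 14): sell min(14,23)=14. stock: 23 - 14 = 9. total_sold = 20
  Event 3 (restock 26): 9 + 26 = 35
  Event 4 (restock 9): 35 + 9 = 44
  Event 5 (sale 4): sell min(4,44)=4. stock: 44 - 4 = 40. total_sold = 24
  Event 6 (sale 14): sell min(14,40)=14. stock: 40 - 14 = 26. total_sold = 38
  Event 7 (adjust +3): 26 + 3 = 29
  Event 8 (sale 8): sell min(8,29)=8. stock: 29 - 8 = 21. total_sold = 46
  Event 9 (restock 16): 21 + 16 = 37
  Event 10 (restock 28): 37 + 28 = 65
  Event 11 (sale 7): sell min(7,65)=7. stock: 65 - 7 = 58. total_sold = 53
  Event 12 (sale 15): sell min(15,58)=15. stock: 58 - 15 = 43. total_sold = 68
  Event 13 (sale 8): sell min(8,43)=8. stock: 43 - 8 = 35. total_sold = 76
  Event 14 (restock 19): 35 + 19 = 54
Final: stock = 54, total_sold = 76

Checking against threshold 10:
  After event 1: stock=23 > 10
  After event 2: stock=9 <= 10 -> ALERT
  After event 3: stock=35 > 10
  After event 4: stock=44 > 10
  After event 5: stock=40 > 10
  After event 6: stock=26 > 10
  After event 7: stock=29 > 10
  After event 8: stock=21 > 10
  After event 9: stock=37 > 10
  After event 10: stock=65 > 10
  After event 11: stock=58 > 10
  After event 12: stock=43 > 10
  After event 13: stock=35 > 10
  After event 14: stock=54 > 10
Alert events: [2]. Count = 1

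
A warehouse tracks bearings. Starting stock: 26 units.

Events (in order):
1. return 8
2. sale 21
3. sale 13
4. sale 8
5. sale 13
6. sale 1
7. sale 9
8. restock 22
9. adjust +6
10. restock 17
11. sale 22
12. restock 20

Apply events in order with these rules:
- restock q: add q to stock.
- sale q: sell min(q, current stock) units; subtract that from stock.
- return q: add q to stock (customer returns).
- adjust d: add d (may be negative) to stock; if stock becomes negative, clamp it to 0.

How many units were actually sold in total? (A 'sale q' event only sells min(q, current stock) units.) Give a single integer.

Processing events:
Start: stock = 26
  Event 1 (return 8): 26 + 8 = 34
  Event 2 (sale 21): sell min(21,34)=21. stock: 34 - 21 = 13. total_sold = 21
  Event 3 (sale 13): sell min(13,13)=13. stock: 13 - 13 = 0. total_sold = 34
  Event 4 (sale 8): sell min(8,0)=0. stock: 0 - 0 = 0. total_sold = 34
  Event 5 (sale 13): sell min(13,0)=0. stock: 0 - 0 = 0. total_sold = 34
  Event 6 (sale 1): sell min(1,0)=0. stock: 0 - 0 = 0. total_sold = 34
  Event 7 (sale 9): sell min(9,0)=0. stock: 0 - 0 = 0. total_sold = 34
  Event 8 (restock 22): 0 + 22 = 22
  Event 9 (adjust +6): 22 + 6 = 28
  Event 10 (restock 17): 28 + 17 = 45
  Event 11 (sale 22): sell min(22,45)=22. stock: 45 - 22 = 23. total_sold = 56
  Event 12 (restock 20): 23 + 20 = 43
Final: stock = 43, total_sold = 56

Answer: 56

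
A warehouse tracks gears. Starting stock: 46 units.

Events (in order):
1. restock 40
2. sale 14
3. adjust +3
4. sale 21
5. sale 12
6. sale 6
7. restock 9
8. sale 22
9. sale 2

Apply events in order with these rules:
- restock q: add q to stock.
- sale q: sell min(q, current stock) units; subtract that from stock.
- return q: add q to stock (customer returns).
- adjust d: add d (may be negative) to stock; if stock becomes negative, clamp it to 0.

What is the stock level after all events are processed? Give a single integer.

Processing events:
Start: stock = 46
  Event 1 (restock 40): 46 + 40 = 86
  Event 2 (sale 14): sell min(14,86)=14. stock: 86 - 14 = 72. total_sold = 14
  Event 3 (adjust +3): 72 + 3 = 75
  Event 4 (sale 21): sell min(21,75)=21. stock: 75 - 21 = 54. total_sold = 35
  Event 5 (sale 12): sell min(12,54)=12. stock: 54 - 12 = 42. total_sold = 47
  Event 6 (sale 6): sell min(6,42)=6. stock: 42 - 6 = 36. total_sold = 53
  Event 7 (restock 9): 36 + 9 = 45
  Event 8 (sale 22): sell min(22,45)=22. stock: 45 - 22 = 23. total_sold = 75
  Event 9 (sale 2): sell min(2,23)=2. stock: 23 - 2 = 21. total_sold = 77
Final: stock = 21, total_sold = 77

Answer: 21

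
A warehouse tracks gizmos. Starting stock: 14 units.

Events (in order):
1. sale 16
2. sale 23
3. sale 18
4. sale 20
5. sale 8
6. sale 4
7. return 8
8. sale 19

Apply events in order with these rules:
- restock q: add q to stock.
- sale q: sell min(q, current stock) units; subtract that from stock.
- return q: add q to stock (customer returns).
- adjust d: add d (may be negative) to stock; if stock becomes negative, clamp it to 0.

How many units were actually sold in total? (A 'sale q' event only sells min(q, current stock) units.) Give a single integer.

Answer: 22

Derivation:
Processing events:
Start: stock = 14
  Event 1 (sale 16): sell min(16,14)=14. stock: 14 - 14 = 0. total_sold = 14
  Event 2 (sale 23): sell min(23,0)=0. stock: 0 - 0 = 0. total_sold = 14
  Event 3 (sale 18): sell min(18,0)=0. stock: 0 - 0 = 0. total_sold = 14
  Event 4 (sale 20): sell min(20,0)=0. stock: 0 - 0 = 0. total_sold = 14
  Event 5 (sale 8): sell min(8,0)=0. stock: 0 - 0 = 0. total_sold = 14
  Event 6 (sale 4): sell min(4,0)=0. stock: 0 - 0 = 0. total_sold = 14
  Event 7 (return 8): 0 + 8 = 8
  Event 8 (sale 19): sell min(19,8)=8. stock: 8 - 8 = 0. total_sold = 22
Final: stock = 0, total_sold = 22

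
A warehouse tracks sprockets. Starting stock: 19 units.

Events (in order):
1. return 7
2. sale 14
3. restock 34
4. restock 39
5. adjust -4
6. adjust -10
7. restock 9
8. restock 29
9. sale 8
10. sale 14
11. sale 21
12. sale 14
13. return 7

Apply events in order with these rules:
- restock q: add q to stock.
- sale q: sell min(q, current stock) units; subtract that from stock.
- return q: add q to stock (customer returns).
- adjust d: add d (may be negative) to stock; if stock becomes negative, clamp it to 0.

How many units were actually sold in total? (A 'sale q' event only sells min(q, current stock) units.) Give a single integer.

Answer: 71

Derivation:
Processing events:
Start: stock = 19
  Event 1 (return 7): 19 + 7 = 26
  Event 2 (sale 14): sell min(14,26)=14. stock: 26 - 14 = 12. total_sold = 14
  Event 3 (restock 34): 12 + 34 = 46
  Event 4 (restock 39): 46 + 39 = 85
  Event 5 (adjust -4): 85 + -4 = 81
  Event 6 (adjust -10): 81 + -10 = 71
  Event 7 (restock 9): 71 + 9 = 80
  Event 8 (restock 29): 80 + 29 = 109
  Event 9 (sale 8): sell min(8,109)=8. stock: 109 - 8 = 101. total_sold = 22
  Event 10 (sale 14): sell min(14,101)=14. stock: 101 - 14 = 87. total_sold = 36
  Event 11 (sale 21): sell min(21,87)=21. stock: 87 - 21 = 66. total_sold = 57
  Event 12 (sale 14): sell min(14,66)=14. stock: 66 - 14 = 52. total_sold = 71
  Event 13 (return 7): 52 + 7 = 59
Final: stock = 59, total_sold = 71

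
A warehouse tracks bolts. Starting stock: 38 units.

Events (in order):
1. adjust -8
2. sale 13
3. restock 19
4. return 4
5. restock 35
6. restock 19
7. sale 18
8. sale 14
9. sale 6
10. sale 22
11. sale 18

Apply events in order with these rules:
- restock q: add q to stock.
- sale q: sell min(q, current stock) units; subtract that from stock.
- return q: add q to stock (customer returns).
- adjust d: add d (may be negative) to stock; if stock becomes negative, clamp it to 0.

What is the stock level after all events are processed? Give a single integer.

Processing events:
Start: stock = 38
  Event 1 (adjust -8): 38 + -8 = 30
  Event 2 (sale 13): sell min(13,30)=13. stock: 30 - 13 = 17. total_sold = 13
  Event 3 (restock 19): 17 + 19 = 36
  Event 4 (return 4): 36 + 4 = 40
  Event 5 (restock 35): 40 + 35 = 75
  Event 6 (restock 19): 75 + 19 = 94
  Event 7 (sale 18): sell min(18,94)=18. stock: 94 - 18 = 76. total_sold = 31
  Event 8 (sale 14): sell min(14,76)=14. stock: 76 - 14 = 62. total_sold = 45
  Event 9 (sale 6): sell min(6,62)=6. stock: 62 - 6 = 56. total_sold = 51
  Event 10 (sale 22): sell min(22,56)=22. stock: 56 - 22 = 34. total_sold = 73
  Event 11 (sale 18): sell min(18,34)=18. stock: 34 - 18 = 16. total_sold = 91
Final: stock = 16, total_sold = 91

Answer: 16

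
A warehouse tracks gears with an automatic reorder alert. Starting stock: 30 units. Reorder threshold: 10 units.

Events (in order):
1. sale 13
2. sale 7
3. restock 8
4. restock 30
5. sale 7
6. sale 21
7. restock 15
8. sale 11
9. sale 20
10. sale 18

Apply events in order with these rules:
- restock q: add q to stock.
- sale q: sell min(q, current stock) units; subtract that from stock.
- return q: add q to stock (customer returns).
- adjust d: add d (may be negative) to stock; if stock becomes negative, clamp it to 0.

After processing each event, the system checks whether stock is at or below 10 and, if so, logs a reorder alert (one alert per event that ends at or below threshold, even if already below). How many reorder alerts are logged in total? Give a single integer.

Processing events:
Start: stock = 30
  Event 1 (sale 13): sell min(13,30)=13. stock: 30 - 13 = 17. total_sold = 13
  Event 2 (sale 7): sell min(7,17)=7. stock: 17 - 7 = 10. total_sold = 20
  Event 3 (restock 8): 10 + 8 = 18
  Event 4 (restock 30): 18 + 30 = 48
  Event 5 (sale 7): sell min(7,48)=7. stock: 48 - 7 = 41. total_sold = 27
  Event 6 (sale 21): sell min(21,41)=21. stock: 41 - 21 = 20. total_sold = 48
  Event 7 (restock 15): 20 + 15 = 35
  Event 8 (sale 11): sell min(11,35)=11. stock: 35 - 11 = 24. total_sold = 59
  Event 9 (sale 20): sell min(20,24)=20. stock: 24 - 20 = 4. total_sold = 79
  Event 10 (sale 18): sell min(18,4)=4. stock: 4 - 4 = 0. total_sold = 83
Final: stock = 0, total_sold = 83

Checking against threshold 10:
  After event 1: stock=17 > 10
  After event 2: stock=10 <= 10 -> ALERT
  After event 3: stock=18 > 10
  After event 4: stock=48 > 10
  After event 5: stock=41 > 10
  After event 6: stock=20 > 10
  After event 7: stock=35 > 10
  After event 8: stock=24 > 10
  After event 9: stock=4 <= 10 -> ALERT
  After event 10: stock=0 <= 10 -> ALERT
Alert events: [2, 9, 10]. Count = 3

Answer: 3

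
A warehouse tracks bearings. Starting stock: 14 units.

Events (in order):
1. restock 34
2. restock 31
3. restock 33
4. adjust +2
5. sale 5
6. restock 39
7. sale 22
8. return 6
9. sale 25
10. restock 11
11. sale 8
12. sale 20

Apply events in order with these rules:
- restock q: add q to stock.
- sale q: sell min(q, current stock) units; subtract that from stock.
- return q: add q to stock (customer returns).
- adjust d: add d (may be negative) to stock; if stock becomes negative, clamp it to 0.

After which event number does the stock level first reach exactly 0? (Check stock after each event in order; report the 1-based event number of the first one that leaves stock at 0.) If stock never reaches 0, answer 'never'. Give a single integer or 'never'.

Processing events:
Start: stock = 14
  Event 1 (restock 34): 14 + 34 = 48
  Event 2 (restock 31): 48 + 31 = 79
  Event 3 (restock 33): 79 + 33 = 112
  Event 4 (adjust +2): 112 + 2 = 114
  Event 5 (sale 5): sell min(5,114)=5. stock: 114 - 5 = 109. total_sold = 5
  Event 6 (restock 39): 109 + 39 = 148
  Event 7 (sale 22): sell min(22,148)=22. stock: 148 - 22 = 126. total_sold = 27
  Event 8 (return 6): 126 + 6 = 132
  Event 9 (sale 25): sell min(25,132)=25. stock: 132 - 25 = 107. total_sold = 52
  Event 10 (restock 11): 107 + 11 = 118
  Event 11 (sale 8): sell min(8,118)=8. stock: 118 - 8 = 110. total_sold = 60
  Event 12 (sale 20): sell min(20,110)=20. stock: 110 - 20 = 90. total_sold = 80
Final: stock = 90, total_sold = 80

Stock never reaches 0.

Answer: never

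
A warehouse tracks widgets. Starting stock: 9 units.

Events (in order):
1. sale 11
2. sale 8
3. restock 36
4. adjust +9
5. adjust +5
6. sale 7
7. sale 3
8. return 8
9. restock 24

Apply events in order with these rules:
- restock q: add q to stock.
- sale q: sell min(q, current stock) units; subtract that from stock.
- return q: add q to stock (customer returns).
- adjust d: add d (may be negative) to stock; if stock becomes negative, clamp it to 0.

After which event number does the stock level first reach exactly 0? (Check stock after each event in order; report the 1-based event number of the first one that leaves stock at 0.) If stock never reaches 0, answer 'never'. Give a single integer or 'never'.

Processing events:
Start: stock = 9
  Event 1 (sale 11): sell min(11,9)=9. stock: 9 - 9 = 0. total_sold = 9
  Event 2 (sale 8): sell min(8,0)=0. stock: 0 - 0 = 0. total_sold = 9
  Event 3 (restock 36): 0 + 36 = 36
  Event 4 (adjust +9): 36 + 9 = 45
  Event 5 (adjust +5): 45 + 5 = 50
  Event 6 (sale 7): sell min(7,50)=7. stock: 50 - 7 = 43. total_sold = 16
  Event 7 (sale 3): sell min(3,43)=3. stock: 43 - 3 = 40. total_sold = 19
  Event 8 (return 8): 40 + 8 = 48
  Event 9 (restock 24): 48 + 24 = 72
Final: stock = 72, total_sold = 19

First zero at event 1.

Answer: 1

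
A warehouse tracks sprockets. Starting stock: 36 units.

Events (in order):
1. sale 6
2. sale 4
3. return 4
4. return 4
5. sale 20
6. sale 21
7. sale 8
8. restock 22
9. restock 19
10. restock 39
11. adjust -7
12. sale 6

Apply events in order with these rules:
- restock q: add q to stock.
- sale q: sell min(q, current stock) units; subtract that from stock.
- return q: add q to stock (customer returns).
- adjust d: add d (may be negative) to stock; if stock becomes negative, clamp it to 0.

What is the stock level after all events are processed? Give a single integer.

Processing events:
Start: stock = 36
  Event 1 (sale 6): sell min(6,36)=6. stock: 36 - 6 = 30. total_sold = 6
  Event 2 (sale 4): sell min(4,30)=4. stock: 30 - 4 = 26. total_sold = 10
  Event 3 (return 4): 26 + 4 = 30
  Event 4 (return 4): 30 + 4 = 34
  Event 5 (sale 20): sell min(20,34)=20. stock: 34 - 20 = 14. total_sold = 30
  Event 6 (sale 21): sell min(21,14)=14. stock: 14 - 14 = 0. total_sold = 44
  Event 7 (sale 8): sell min(8,0)=0. stock: 0 - 0 = 0. total_sold = 44
  Event 8 (restock 22): 0 + 22 = 22
  Event 9 (restock 19): 22 + 19 = 41
  Event 10 (restock 39): 41 + 39 = 80
  Event 11 (adjust -7): 80 + -7 = 73
  Event 12 (sale 6): sell min(6,73)=6. stock: 73 - 6 = 67. total_sold = 50
Final: stock = 67, total_sold = 50

Answer: 67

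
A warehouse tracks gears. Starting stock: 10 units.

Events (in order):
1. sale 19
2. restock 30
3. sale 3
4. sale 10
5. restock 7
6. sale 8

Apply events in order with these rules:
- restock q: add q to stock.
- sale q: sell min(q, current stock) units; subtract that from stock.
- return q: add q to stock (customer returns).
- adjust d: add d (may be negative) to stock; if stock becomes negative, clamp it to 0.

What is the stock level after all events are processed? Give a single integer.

Answer: 16

Derivation:
Processing events:
Start: stock = 10
  Event 1 (sale 19): sell min(19,10)=10. stock: 10 - 10 = 0. total_sold = 10
  Event 2 (restock 30): 0 + 30 = 30
  Event 3 (sale 3): sell min(3,30)=3. stock: 30 - 3 = 27. total_sold = 13
  Event 4 (sale 10): sell min(10,27)=10. stock: 27 - 10 = 17. total_sold = 23
  Event 5 (restock 7): 17 + 7 = 24
  Event 6 (sale 8): sell min(8,24)=8. stock: 24 - 8 = 16. total_sold = 31
Final: stock = 16, total_sold = 31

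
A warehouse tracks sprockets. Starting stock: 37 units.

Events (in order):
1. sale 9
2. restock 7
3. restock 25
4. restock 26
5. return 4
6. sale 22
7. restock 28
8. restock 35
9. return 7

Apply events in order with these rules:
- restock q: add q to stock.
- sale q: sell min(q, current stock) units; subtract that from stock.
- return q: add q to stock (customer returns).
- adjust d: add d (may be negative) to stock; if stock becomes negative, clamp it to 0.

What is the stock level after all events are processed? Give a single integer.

Processing events:
Start: stock = 37
  Event 1 (sale 9): sell min(9,37)=9. stock: 37 - 9 = 28. total_sold = 9
  Event 2 (restock 7): 28 + 7 = 35
  Event 3 (restock 25): 35 + 25 = 60
  Event 4 (restock 26): 60 + 26 = 86
  Event 5 (return 4): 86 + 4 = 90
  Event 6 (sale 22): sell min(22,90)=22. stock: 90 - 22 = 68. total_sold = 31
  Event 7 (restock 28): 68 + 28 = 96
  Event 8 (restock 35): 96 + 35 = 131
  Event 9 (return 7): 131 + 7 = 138
Final: stock = 138, total_sold = 31

Answer: 138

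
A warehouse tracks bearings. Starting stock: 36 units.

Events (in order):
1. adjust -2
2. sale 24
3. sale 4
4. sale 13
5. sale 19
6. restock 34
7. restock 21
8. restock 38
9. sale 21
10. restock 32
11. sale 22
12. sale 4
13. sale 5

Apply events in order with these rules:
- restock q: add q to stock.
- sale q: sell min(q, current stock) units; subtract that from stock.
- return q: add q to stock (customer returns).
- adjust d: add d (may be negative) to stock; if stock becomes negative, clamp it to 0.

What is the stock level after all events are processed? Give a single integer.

Processing events:
Start: stock = 36
  Event 1 (adjust -2): 36 + -2 = 34
  Event 2 (sale 24): sell min(24,34)=24. stock: 34 - 24 = 10. total_sold = 24
  Event 3 (sale 4): sell min(4,10)=4. stock: 10 - 4 = 6. total_sold = 28
  Event 4 (sale 13): sell min(13,6)=6. stock: 6 - 6 = 0. total_sold = 34
  Event 5 (sale 19): sell min(19,0)=0. stock: 0 - 0 = 0. total_sold = 34
  Event 6 (restock 34): 0 + 34 = 34
  Event 7 (restock 21): 34 + 21 = 55
  Event 8 (restock 38): 55 + 38 = 93
  Event 9 (sale 21): sell min(21,93)=21. stock: 93 - 21 = 72. total_sold = 55
  Event 10 (restock 32): 72 + 32 = 104
  Event 11 (sale 22): sell min(22,104)=22. stock: 104 - 22 = 82. total_sold = 77
  Event 12 (sale 4): sell min(4,82)=4. stock: 82 - 4 = 78. total_sold = 81
  Event 13 (sale 5): sell min(5,78)=5. stock: 78 - 5 = 73. total_sold = 86
Final: stock = 73, total_sold = 86

Answer: 73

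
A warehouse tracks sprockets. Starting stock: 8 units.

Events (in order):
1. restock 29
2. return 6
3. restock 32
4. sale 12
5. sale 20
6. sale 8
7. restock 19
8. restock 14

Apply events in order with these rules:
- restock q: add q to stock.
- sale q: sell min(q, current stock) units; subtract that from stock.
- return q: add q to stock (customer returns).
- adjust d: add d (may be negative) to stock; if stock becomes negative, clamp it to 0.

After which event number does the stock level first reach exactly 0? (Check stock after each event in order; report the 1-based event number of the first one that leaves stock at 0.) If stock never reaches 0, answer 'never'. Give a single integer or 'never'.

Answer: never

Derivation:
Processing events:
Start: stock = 8
  Event 1 (restock 29): 8 + 29 = 37
  Event 2 (return 6): 37 + 6 = 43
  Event 3 (restock 32): 43 + 32 = 75
  Event 4 (sale 12): sell min(12,75)=12. stock: 75 - 12 = 63. total_sold = 12
  Event 5 (sale 20): sell min(20,63)=20. stock: 63 - 20 = 43. total_sold = 32
  Event 6 (sale 8): sell min(8,43)=8. stock: 43 - 8 = 35. total_sold = 40
  Event 7 (restock 19): 35 + 19 = 54
  Event 8 (restock 14): 54 + 14 = 68
Final: stock = 68, total_sold = 40

Stock never reaches 0.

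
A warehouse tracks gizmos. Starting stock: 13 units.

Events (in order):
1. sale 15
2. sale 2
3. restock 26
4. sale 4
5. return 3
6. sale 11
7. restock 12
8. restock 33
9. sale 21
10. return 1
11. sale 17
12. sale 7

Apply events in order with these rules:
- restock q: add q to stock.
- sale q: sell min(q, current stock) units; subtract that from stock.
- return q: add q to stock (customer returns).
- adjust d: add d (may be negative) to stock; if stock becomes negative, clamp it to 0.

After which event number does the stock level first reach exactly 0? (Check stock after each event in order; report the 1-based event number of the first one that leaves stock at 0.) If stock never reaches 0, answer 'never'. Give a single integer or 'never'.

Processing events:
Start: stock = 13
  Event 1 (sale 15): sell min(15,13)=13. stock: 13 - 13 = 0. total_sold = 13
  Event 2 (sale 2): sell min(2,0)=0. stock: 0 - 0 = 0. total_sold = 13
  Event 3 (restock 26): 0 + 26 = 26
  Event 4 (sale 4): sell min(4,26)=4. stock: 26 - 4 = 22. total_sold = 17
  Event 5 (return 3): 22 + 3 = 25
  Event 6 (sale 11): sell min(11,25)=11. stock: 25 - 11 = 14. total_sold = 28
  Event 7 (restock 12): 14 + 12 = 26
  Event 8 (restock 33): 26 + 33 = 59
  Event 9 (sale 21): sell min(21,59)=21. stock: 59 - 21 = 38. total_sold = 49
  Event 10 (return 1): 38 + 1 = 39
  Event 11 (sale 17): sell min(17,39)=17. stock: 39 - 17 = 22. total_sold = 66
  Event 12 (sale 7): sell min(7,22)=7. stock: 22 - 7 = 15. total_sold = 73
Final: stock = 15, total_sold = 73

First zero at event 1.

Answer: 1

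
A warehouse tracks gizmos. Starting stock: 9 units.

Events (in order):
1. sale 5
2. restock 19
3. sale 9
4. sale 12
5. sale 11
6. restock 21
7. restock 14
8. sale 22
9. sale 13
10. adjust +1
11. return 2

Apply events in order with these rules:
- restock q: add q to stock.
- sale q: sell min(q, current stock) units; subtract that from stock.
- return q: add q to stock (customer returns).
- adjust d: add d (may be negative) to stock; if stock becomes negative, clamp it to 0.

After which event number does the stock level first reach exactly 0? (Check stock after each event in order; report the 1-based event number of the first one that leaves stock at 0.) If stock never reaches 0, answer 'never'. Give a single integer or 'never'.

Processing events:
Start: stock = 9
  Event 1 (sale 5): sell min(5,9)=5. stock: 9 - 5 = 4. total_sold = 5
  Event 2 (restock 19): 4 + 19 = 23
  Event 3 (sale 9): sell min(9,23)=9. stock: 23 - 9 = 14. total_sold = 14
  Event 4 (sale 12): sell min(12,14)=12. stock: 14 - 12 = 2. total_sold = 26
  Event 5 (sale 11): sell min(11,2)=2. stock: 2 - 2 = 0. total_sold = 28
  Event 6 (restock 21): 0 + 21 = 21
  Event 7 (restock 14): 21 + 14 = 35
  Event 8 (sale 22): sell min(22,35)=22. stock: 35 - 22 = 13. total_sold = 50
  Event 9 (sale 13): sell min(13,13)=13. stock: 13 - 13 = 0. total_sold = 63
  Event 10 (adjust +1): 0 + 1 = 1
  Event 11 (return 2): 1 + 2 = 3
Final: stock = 3, total_sold = 63

First zero at event 5.

Answer: 5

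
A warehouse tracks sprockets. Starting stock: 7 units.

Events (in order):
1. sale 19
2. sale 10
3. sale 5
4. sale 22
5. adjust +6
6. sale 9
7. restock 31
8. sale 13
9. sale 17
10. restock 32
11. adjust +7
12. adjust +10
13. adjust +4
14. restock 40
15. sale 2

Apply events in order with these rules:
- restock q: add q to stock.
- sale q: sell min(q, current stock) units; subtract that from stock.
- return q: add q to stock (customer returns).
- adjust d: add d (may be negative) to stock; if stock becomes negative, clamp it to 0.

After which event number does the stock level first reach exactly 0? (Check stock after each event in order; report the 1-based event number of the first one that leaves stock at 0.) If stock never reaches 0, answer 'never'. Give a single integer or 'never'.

Answer: 1

Derivation:
Processing events:
Start: stock = 7
  Event 1 (sale 19): sell min(19,7)=7. stock: 7 - 7 = 0. total_sold = 7
  Event 2 (sale 10): sell min(10,0)=0. stock: 0 - 0 = 0. total_sold = 7
  Event 3 (sale 5): sell min(5,0)=0. stock: 0 - 0 = 0. total_sold = 7
  Event 4 (sale 22): sell min(22,0)=0. stock: 0 - 0 = 0. total_sold = 7
  Event 5 (adjust +6): 0 + 6 = 6
  Event 6 (sale 9): sell min(9,6)=6. stock: 6 - 6 = 0. total_sold = 13
  Event 7 (restock 31): 0 + 31 = 31
  Event 8 (sale 13): sell min(13,31)=13. stock: 31 - 13 = 18. total_sold = 26
  Event 9 (sale 17): sell min(17,18)=17. stock: 18 - 17 = 1. total_sold = 43
  Event 10 (restock 32): 1 + 32 = 33
  Event 11 (adjust +7): 33 + 7 = 40
  Event 12 (adjust +10): 40 + 10 = 50
  Event 13 (adjust +4): 50 + 4 = 54
  Event 14 (restock 40): 54 + 40 = 94
  Event 15 (sale 2): sell min(2,94)=2. stock: 94 - 2 = 92. total_sold = 45
Final: stock = 92, total_sold = 45

First zero at event 1.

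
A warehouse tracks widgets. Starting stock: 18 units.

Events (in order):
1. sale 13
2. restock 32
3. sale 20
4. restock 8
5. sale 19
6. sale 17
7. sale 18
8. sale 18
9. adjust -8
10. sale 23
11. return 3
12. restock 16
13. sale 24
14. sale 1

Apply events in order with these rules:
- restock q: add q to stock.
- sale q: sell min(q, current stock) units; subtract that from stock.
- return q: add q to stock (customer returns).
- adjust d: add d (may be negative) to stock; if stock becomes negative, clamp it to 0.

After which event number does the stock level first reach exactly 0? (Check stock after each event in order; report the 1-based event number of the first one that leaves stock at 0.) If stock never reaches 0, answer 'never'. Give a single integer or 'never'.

Processing events:
Start: stock = 18
  Event 1 (sale 13): sell min(13,18)=13. stock: 18 - 13 = 5. total_sold = 13
  Event 2 (restock 32): 5 + 32 = 37
  Event 3 (sale 20): sell min(20,37)=20. stock: 37 - 20 = 17. total_sold = 33
  Event 4 (restock 8): 17 + 8 = 25
  Event 5 (sale 19): sell min(19,25)=19. stock: 25 - 19 = 6. total_sold = 52
  Event 6 (sale 17): sell min(17,6)=6. stock: 6 - 6 = 0. total_sold = 58
  Event 7 (sale 18): sell min(18,0)=0. stock: 0 - 0 = 0. total_sold = 58
  Event 8 (sale 18): sell min(18,0)=0. stock: 0 - 0 = 0. total_sold = 58
  Event 9 (adjust -8): 0 + -8 = 0 (clamped to 0)
  Event 10 (sale 23): sell min(23,0)=0. stock: 0 - 0 = 0. total_sold = 58
  Event 11 (return 3): 0 + 3 = 3
  Event 12 (restock 16): 3 + 16 = 19
  Event 13 (sale 24): sell min(24,19)=19. stock: 19 - 19 = 0. total_sold = 77
  Event 14 (sale 1): sell min(1,0)=0. stock: 0 - 0 = 0. total_sold = 77
Final: stock = 0, total_sold = 77

First zero at event 6.

Answer: 6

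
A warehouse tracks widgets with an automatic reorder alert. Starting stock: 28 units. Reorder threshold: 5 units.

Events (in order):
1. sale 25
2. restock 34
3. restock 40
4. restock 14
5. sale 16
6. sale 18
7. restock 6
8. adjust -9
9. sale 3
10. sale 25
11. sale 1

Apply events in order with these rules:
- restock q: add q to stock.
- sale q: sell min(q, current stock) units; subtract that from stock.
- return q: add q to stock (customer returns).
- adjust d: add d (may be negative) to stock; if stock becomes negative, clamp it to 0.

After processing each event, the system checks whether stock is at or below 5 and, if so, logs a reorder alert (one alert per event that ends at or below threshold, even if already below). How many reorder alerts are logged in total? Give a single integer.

Processing events:
Start: stock = 28
  Event 1 (sale 25): sell min(25,28)=25. stock: 28 - 25 = 3. total_sold = 25
  Event 2 (restock 34): 3 + 34 = 37
  Event 3 (restock 40): 37 + 40 = 77
  Event 4 (restock 14): 77 + 14 = 91
  Event 5 (sale 16): sell min(16,91)=16. stock: 91 - 16 = 75. total_sold = 41
  Event 6 (sale 18): sell min(18,75)=18. stock: 75 - 18 = 57. total_sold = 59
  Event 7 (restock 6): 57 + 6 = 63
  Event 8 (adjust -9): 63 + -9 = 54
  Event 9 (sale 3): sell min(3,54)=3. stock: 54 - 3 = 51. total_sold = 62
  Event 10 (sale 25): sell min(25,51)=25. stock: 51 - 25 = 26. total_sold = 87
  Event 11 (sale 1): sell min(1,26)=1. stock: 26 - 1 = 25. total_sold = 88
Final: stock = 25, total_sold = 88

Checking against threshold 5:
  After event 1: stock=3 <= 5 -> ALERT
  After event 2: stock=37 > 5
  After event 3: stock=77 > 5
  After event 4: stock=91 > 5
  After event 5: stock=75 > 5
  After event 6: stock=57 > 5
  After event 7: stock=63 > 5
  After event 8: stock=54 > 5
  After event 9: stock=51 > 5
  After event 10: stock=26 > 5
  After event 11: stock=25 > 5
Alert events: [1]. Count = 1

Answer: 1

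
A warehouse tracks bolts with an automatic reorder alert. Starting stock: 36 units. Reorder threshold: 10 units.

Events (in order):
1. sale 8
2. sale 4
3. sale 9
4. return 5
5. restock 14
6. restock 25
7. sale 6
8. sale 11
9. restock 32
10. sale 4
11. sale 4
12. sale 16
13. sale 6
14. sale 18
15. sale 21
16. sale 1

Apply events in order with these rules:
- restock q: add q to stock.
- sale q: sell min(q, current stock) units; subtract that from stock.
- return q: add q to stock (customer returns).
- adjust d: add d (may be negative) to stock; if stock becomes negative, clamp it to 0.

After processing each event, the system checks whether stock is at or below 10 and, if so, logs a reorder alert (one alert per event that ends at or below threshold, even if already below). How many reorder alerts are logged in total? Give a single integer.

Processing events:
Start: stock = 36
  Event 1 (sale 8): sell min(8,36)=8. stock: 36 - 8 = 28. total_sold = 8
  Event 2 (sale 4): sell min(4,28)=4. stock: 28 - 4 = 24. total_sold = 12
  Event 3 (sale 9): sell min(9,24)=9. stock: 24 - 9 = 15. total_sold = 21
  Event 4 (return 5): 15 + 5 = 20
  Event 5 (restock 14): 20 + 14 = 34
  Event 6 (restock 25): 34 + 25 = 59
  Event 7 (sale 6): sell min(6,59)=6. stock: 59 - 6 = 53. total_sold = 27
  Event 8 (sale 11): sell min(11,53)=11. stock: 53 - 11 = 42. total_sold = 38
  Event 9 (restock 32): 42 + 32 = 74
  Event 10 (sale 4): sell min(4,74)=4. stock: 74 - 4 = 70. total_sold = 42
  Event 11 (sale 4): sell min(4,70)=4. stock: 70 - 4 = 66. total_sold = 46
  Event 12 (sale 16): sell min(16,66)=16. stock: 66 - 16 = 50. total_sold = 62
  Event 13 (sale 6): sell min(6,50)=6. stock: 50 - 6 = 44. total_sold = 68
  Event 14 (sale 18): sell min(18,44)=18. stock: 44 - 18 = 26. total_sold = 86
  Event 15 (sale 21): sell min(21,26)=21. stock: 26 - 21 = 5. total_sold = 107
  Event 16 (sale 1): sell min(1,5)=1. stock: 5 - 1 = 4. total_sold = 108
Final: stock = 4, total_sold = 108

Checking against threshold 10:
  After event 1: stock=28 > 10
  After event 2: stock=24 > 10
  After event 3: stock=15 > 10
  After event 4: stock=20 > 10
  After event 5: stock=34 > 10
  After event 6: stock=59 > 10
  After event 7: stock=53 > 10
  After event 8: stock=42 > 10
  After event 9: stock=74 > 10
  After event 10: stock=70 > 10
  After event 11: stock=66 > 10
  After event 12: stock=50 > 10
  After event 13: stock=44 > 10
  After event 14: stock=26 > 10
  After event 15: stock=5 <= 10 -> ALERT
  After event 16: stock=4 <= 10 -> ALERT
Alert events: [15, 16]. Count = 2

Answer: 2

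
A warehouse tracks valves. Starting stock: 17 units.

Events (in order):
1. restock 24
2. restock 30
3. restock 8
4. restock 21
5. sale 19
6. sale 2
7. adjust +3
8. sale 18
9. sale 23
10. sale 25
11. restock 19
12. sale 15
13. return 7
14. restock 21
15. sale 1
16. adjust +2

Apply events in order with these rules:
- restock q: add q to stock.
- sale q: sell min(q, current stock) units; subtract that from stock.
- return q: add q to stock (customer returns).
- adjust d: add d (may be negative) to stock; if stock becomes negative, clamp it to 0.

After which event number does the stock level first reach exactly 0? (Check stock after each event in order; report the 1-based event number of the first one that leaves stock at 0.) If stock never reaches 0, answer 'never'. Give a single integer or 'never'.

Answer: never

Derivation:
Processing events:
Start: stock = 17
  Event 1 (restock 24): 17 + 24 = 41
  Event 2 (restock 30): 41 + 30 = 71
  Event 3 (restock 8): 71 + 8 = 79
  Event 4 (restock 21): 79 + 21 = 100
  Event 5 (sale 19): sell min(19,100)=19. stock: 100 - 19 = 81. total_sold = 19
  Event 6 (sale 2): sell min(2,81)=2. stock: 81 - 2 = 79. total_sold = 21
  Event 7 (adjust +3): 79 + 3 = 82
  Event 8 (sale 18): sell min(18,82)=18. stock: 82 - 18 = 64. total_sold = 39
  Event 9 (sale 23): sell min(23,64)=23. stock: 64 - 23 = 41. total_sold = 62
  Event 10 (sale 25): sell min(25,41)=25. stock: 41 - 25 = 16. total_sold = 87
  Event 11 (restock 19): 16 + 19 = 35
  Event 12 (sale 15): sell min(15,35)=15. stock: 35 - 15 = 20. total_sold = 102
  Event 13 (return 7): 20 + 7 = 27
  Event 14 (restock 21): 27 + 21 = 48
  Event 15 (sale 1): sell min(1,48)=1. stock: 48 - 1 = 47. total_sold = 103
  Event 16 (adjust +2): 47 + 2 = 49
Final: stock = 49, total_sold = 103

Stock never reaches 0.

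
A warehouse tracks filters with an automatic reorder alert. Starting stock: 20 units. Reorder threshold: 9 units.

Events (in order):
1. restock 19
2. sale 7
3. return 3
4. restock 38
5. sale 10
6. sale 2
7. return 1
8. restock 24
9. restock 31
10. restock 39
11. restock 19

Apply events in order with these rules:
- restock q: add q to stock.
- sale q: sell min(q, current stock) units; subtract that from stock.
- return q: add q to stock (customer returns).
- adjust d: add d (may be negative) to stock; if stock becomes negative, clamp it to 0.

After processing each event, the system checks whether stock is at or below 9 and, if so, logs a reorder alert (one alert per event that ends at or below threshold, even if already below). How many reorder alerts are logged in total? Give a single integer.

Answer: 0

Derivation:
Processing events:
Start: stock = 20
  Event 1 (restock 19): 20 + 19 = 39
  Event 2 (sale 7): sell min(7,39)=7. stock: 39 - 7 = 32. total_sold = 7
  Event 3 (return 3): 32 + 3 = 35
  Event 4 (restock 38): 35 + 38 = 73
  Event 5 (sale 10): sell min(10,73)=10. stock: 73 - 10 = 63. total_sold = 17
  Event 6 (sale 2): sell min(2,63)=2. stock: 63 - 2 = 61. total_sold = 19
  Event 7 (return 1): 61 + 1 = 62
  Event 8 (restock 24): 62 + 24 = 86
  Event 9 (restock 31): 86 + 31 = 117
  Event 10 (restock 39): 117 + 39 = 156
  Event 11 (restock 19): 156 + 19 = 175
Final: stock = 175, total_sold = 19

Checking against threshold 9:
  After event 1: stock=39 > 9
  After event 2: stock=32 > 9
  After event 3: stock=35 > 9
  After event 4: stock=73 > 9
  After event 5: stock=63 > 9
  After event 6: stock=61 > 9
  After event 7: stock=62 > 9
  After event 8: stock=86 > 9
  After event 9: stock=117 > 9
  After event 10: stock=156 > 9
  After event 11: stock=175 > 9
Alert events: []. Count = 0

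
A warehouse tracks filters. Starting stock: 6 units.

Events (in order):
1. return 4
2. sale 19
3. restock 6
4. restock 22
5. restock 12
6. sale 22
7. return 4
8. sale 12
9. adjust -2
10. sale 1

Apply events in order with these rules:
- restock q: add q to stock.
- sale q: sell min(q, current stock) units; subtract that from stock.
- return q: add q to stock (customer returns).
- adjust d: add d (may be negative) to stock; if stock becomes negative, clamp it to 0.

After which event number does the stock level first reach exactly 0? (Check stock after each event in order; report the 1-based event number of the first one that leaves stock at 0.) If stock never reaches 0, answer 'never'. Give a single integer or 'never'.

Processing events:
Start: stock = 6
  Event 1 (return 4): 6 + 4 = 10
  Event 2 (sale 19): sell min(19,10)=10. stock: 10 - 10 = 0. total_sold = 10
  Event 3 (restock 6): 0 + 6 = 6
  Event 4 (restock 22): 6 + 22 = 28
  Event 5 (restock 12): 28 + 12 = 40
  Event 6 (sale 22): sell min(22,40)=22. stock: 40 - 22 = 18. total_sold = 32
  Event 7 (return 4): 18 + 4 = 22
  Event 8 (sale 12): sell min(12,22)=12. stock: 22 - 12 = 10. total_sold = 44
  Event 9 (adjust -2): 10 + -2 = 8
  Event 10 (sale 1): sell min(1,8)=1. stock: 8 - 1 = 7. total_sold = 45
Final: stock = 7, total_sold = 45

First zero at event 2.

Answer: 2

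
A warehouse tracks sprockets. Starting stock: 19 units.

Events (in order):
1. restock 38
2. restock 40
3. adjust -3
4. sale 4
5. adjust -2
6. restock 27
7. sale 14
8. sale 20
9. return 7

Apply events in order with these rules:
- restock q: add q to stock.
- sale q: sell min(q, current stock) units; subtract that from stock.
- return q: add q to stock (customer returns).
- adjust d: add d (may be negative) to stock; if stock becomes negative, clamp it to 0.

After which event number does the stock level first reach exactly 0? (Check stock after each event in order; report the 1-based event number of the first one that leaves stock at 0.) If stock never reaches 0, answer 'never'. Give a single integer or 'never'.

Processing events:
Start: stock = 19
  Event 1 (restock 38): 19 + 38 = 57
  Event 2 (restock 40): 57 + 40 = 97
  Event 3 (adjust -3): 97 + -3 = 94
  Event 4 (sale 4): sell min(4,94)=4. stock: 94 - 4 = 90. total_sold = 4
  Event 5 (adjust -2): 90 + -2 = 88
  Event 6 (restock 27): 88 + 27 = 115
  Event 7 (sale 14): sell min(14,115)=14. stock: 115 - 14 = 101. total_sold = 18
  Event 8 (sale 20): sell min(20,101)=20. stock: 101 - 20 = 81. total_sold = 38
  Event 9 (return 7): 81 + 7 = 88
Final: stock = 88, total_sold = 38

Stock never reaches 0.

Answer: never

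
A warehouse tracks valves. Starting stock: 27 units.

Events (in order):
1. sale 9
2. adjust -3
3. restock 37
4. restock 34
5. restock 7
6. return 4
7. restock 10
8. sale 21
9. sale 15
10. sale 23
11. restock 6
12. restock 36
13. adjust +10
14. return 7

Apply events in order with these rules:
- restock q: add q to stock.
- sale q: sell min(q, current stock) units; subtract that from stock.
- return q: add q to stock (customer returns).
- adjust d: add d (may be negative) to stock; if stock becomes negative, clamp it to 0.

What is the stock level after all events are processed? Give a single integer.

Processing events:
Start: stock = 27
  Event 1 (sale 9): sell min(9,27)=9. stock: 27 - 9 = 18. total_sold = 9
  Event 2 (adjust -3): 18 + -3 = 15
  Event 3 (restock 37): 15 + 37 = 52
  Event 4 (restock 34): 52 + 34 = 86
  Event 5 (restock 7): 86 + 7 = 93
  Event 6 (return 4): 93 + 4 = 97
  Event 7 (restock 10): 97 + 10 = 107
  Event 8 (sale 21): sell min(21,107)=21. stock: 107 - 21 = 86. total_sold = 30
  Event 9 (sale 15): sell min(15,86)=15. stock: 86 - 15 = 71. total_sold = 45
  Event 10 (sale 23): sell min(23,71)=23. stock: 71 - 23 = 48. total_sold = 68
  Event 11 (restock 6): 48 + 6 = 54
  Event 12 (restock 36): 54 + 36 = 90
  Event 13 (adjust +10): 90 + 10 = 100
  Event 14 (return 7): 100 + 7 = 107
Final: stock = 107, total_sold = 68

Answer: 107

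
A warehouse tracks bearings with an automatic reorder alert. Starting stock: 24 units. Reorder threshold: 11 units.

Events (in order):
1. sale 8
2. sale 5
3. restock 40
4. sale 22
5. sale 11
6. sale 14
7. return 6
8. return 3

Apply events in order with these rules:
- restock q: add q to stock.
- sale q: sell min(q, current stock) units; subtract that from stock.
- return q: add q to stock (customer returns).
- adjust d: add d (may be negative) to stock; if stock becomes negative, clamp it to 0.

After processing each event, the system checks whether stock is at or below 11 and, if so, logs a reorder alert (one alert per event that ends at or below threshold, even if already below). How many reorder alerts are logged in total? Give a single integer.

Answer: 3

Derivation:
Processing events:
Start: stock = 24
  Event 1 (sale 8): sell min(8,24)=8. stock: 24 - 8 = 16. total_sold = 8
  Event 2 (sale 5): sell min(5,16)=5. stock: 16 - 5 = 11. total_sold = 13
  Event 3 (restock 40): 11 + 40 = 51
  Event 4 (sale 22): sell min(22,51)=22. stock: 51 - 22 = 29. total_sold = 35
  Event 5 (sale 11): sell min(11,29)=11. stock: 29 - 11 = 18. total_sold = 46
  Event 6 (sale 14): sell min(14,18)=14. stock: 18 - 14 = 4. total_sold = 60
  Event 7 (return 6): 4 + 6 = 10
  Event 8 (return 3): 10 + 3 = 13
Final: stock = 13, total_sold = 60

Checking against threshold 11:
  After event 1: stock=16 > 11
  After event 2: stock=11 <= 11 -> ALERT
  After event 3: stock=51 > 11
  After event 4: stock=29 > 11
  After event 5: stock=18 > 11
  After event 6: stock=4 <= 11 -> ALERT
  After event 7: stock=10 <= 11 -> ALERT
  After event 8: stock=13 > 11
Alert events: [2, 6, 7]. Count = 3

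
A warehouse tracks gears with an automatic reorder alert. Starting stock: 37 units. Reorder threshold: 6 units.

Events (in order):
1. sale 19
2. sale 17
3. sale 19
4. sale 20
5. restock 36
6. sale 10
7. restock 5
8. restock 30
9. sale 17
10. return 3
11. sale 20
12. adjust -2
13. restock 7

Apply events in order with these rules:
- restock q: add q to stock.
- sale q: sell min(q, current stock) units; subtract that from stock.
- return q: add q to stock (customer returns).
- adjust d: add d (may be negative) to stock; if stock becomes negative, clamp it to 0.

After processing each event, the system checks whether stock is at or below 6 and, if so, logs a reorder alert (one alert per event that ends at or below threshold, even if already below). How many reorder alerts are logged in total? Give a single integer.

Processing events:
Start: stock = 37
  Event 1 (sale 19): sell min(19,37)=19. stock: 37 - 19 = 18. total_sold = 19
  Event 2 (sale 17): sell min(17,18)=17. stock: 18 - 17 = 1. total_sold = 36
  Event 3 (sale 19): sell min(19,1)=1. stock: 1 - 1 = 0. total_sold = 37
  Event 4 (sale 20): sell min(20,0)=0. stock: 0 - 0 = 0. total_sold = 37
  Event 5 (restock 36): 0 + 36 = 36
  Event 6 (sale 10): sell min(10,36)=10. stock: 36 - 10 = 26. total_sold = 47
  Event 7 (restock 5): 26 + 5 = 31
  Event 8 (restock 30): 31 + 30 = 61
  Event 9 (sale 17): sell min(17,61)=17. stock: 61 - 17 = 44. total_sold = 64
  Event 10 (return 3): 44 + 3 = 47
  Event 11 (sale 20): sell min(20,47)=20. stock: 47 - 20 = 27. total_sold = 84
  Event 12 (adjust -2): 27 + -2 = 25
  Event 13 (restock 7): 25 + 7 = 32
Final: stock = 32, total_sold = 84

Checking against threshold 6:
  After event 1: stock=18 > 6
  After event 2: stock=1 <= 6 -> ALERT
  After event 3: stock=0 <= 6 -> ALERT
  After event 4: stock=0 <= 6 -> ALERT
  After event 5: stock=36 > 6
  After event 6: stock=26 > 6
  After event 7: stock=31 > 6
  After event 8: stock=61 > 6
  After event 9: stock=44 > 6
  After event 10: stock=47 > 6
  After event 11: stock=27 > 6
  After event 12: stock=25 > 6
  After event 13: stock=32 > 6
Alert events: [2, 3, 4]. Count = 3

Answer: 3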